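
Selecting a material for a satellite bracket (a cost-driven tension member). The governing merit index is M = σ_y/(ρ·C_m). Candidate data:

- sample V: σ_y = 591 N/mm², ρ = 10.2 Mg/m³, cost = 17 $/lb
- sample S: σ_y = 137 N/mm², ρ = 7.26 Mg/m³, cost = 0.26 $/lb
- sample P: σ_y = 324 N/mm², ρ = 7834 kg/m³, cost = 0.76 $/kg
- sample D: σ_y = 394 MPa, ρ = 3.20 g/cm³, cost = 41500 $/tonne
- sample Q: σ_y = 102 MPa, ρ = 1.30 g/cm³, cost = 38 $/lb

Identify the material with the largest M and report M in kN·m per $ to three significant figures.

In SI units:
  sample V: σ_y = 591.0 MPa, ρ = 10200 kg/m³, cost = 37.48 $/kg
  sample S: σ_y = 137.0 MPa, ρ = 7260 kg/m³, cost = 0.5732 $/kg
  sample P: σ_y = 324.0 MPa, ρ = 7834 kg/m³, cost = 0.7600 $/kg
  sample D: σ_y = 394.0 MPa, ρ = 3200 kg/m³, cost = 41.50 $/kg
  sample Q: σ_y = 102.0 MPa, ρ = 1300 kg/m³, cost = 83.77 $/kg
  sample P: M = 54.4 kN·m per $
  sample S: M = 32.9 kN·m per $
  sample D: M = 2.97 kN·m per $
  sample V: M = 1.55 kN·m per $
  sample Q: M = 0.937 kN·m per $
The maximum is for sample P.

sample P, M = 54.4 kN·m per $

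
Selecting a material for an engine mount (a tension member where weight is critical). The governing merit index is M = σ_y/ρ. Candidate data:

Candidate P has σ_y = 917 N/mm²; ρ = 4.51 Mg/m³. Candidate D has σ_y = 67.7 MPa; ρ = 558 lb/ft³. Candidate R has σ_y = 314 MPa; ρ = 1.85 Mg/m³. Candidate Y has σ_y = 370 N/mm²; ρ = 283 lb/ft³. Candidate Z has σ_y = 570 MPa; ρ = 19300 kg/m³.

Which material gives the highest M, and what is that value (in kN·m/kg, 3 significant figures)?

Convert each candidate to consistent units, then evaluate M:
  candidate P: σ_y = 917.0 MPa, ρ = 4510 kg/m³
  candidate D: σ_y = 67.70 MPa, ρ = 8938 kg/m³
  candidate R: σ_y = 314.0 MPa, ρ = 1850 kg/m³
  candidate Y: σ_y = 370.0 MPa, ρ = 4533 kg/m³
  candidate Z: σ_y = 570.0 MPa, ρ = 19300 kg/m³
  candidate P: M = 203 kN·m/kg
  candidate R: M = 170 kN·m/kg
  candidate Y: M = 81.6 kN·m/kg
  candidate Z: M = 29.5 kN·m/kg
  candidate D: M = 7.57 kN·m/kg
Highest index: candidate P.

candidate P, M = 203 kN·m/kg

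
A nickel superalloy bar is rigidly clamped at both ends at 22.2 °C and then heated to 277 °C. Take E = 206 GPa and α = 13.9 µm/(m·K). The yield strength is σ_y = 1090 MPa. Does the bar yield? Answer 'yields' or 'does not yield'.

ΔT = 254.8 K. Constrained thermal stress σ = E·α·ΔT = 206.0×10³ MPa × 13.9×10⁻⁶ × 254.8 = 730 MPa (compressive).
Compare to σ_y = 1090 MPa: σ < σ_y, so it does not yield.

does not yield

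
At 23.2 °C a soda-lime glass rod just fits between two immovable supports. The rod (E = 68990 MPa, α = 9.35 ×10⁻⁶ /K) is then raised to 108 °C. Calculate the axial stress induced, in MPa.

54.7 MPa

E = 68990 MPa = 68.99 GPa.
ΔT = 84.80 K. Constrained thermal stress σ = E·α·ΔT = 68.99×10³ MPa × 9.35×10⁻⁶ × 84.80 = 54.7 MPa (compressive).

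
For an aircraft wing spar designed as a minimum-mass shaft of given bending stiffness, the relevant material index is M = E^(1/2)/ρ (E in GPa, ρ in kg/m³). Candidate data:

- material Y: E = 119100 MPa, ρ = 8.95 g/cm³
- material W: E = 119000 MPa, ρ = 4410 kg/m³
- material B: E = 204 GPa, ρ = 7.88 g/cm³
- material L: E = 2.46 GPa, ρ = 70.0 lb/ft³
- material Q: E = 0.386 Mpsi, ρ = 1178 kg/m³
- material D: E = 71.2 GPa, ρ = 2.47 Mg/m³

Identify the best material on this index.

Putting every candidate on a common basis:
  material Y: E = 119.1 GPa, ρ = 8950 kg/m³
  material W: E = 119.0 GPa, ρ = 4410 kg/m³
  material B: E = 204.0 GPa, ρ = 7880 kg/m³
  material L: E = 2.460 GPa, ρ = 1121 kg/m³
  material Q: E = 2.661 GPa, ρ = 1178 kg/m³
  material D: E = 71.20 GPa, ρ = 2470 kg/m³
  material D: M = 3.42×10⁻³
  material W: M = 2.47×10⁻³
  material B: M = 1.81×10⁻³
  material L: M = 1.40×10⁻³
  material Q: M = 1.38×10⁻³
  material Y: M = 1.22×10⁻³
Material D ranks first.

material D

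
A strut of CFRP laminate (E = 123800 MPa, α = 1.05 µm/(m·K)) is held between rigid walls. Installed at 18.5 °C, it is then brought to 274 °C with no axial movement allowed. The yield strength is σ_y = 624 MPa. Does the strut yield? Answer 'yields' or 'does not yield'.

does not yield

E = 123800 MPa = 123.8 GPa.
ΔT = 255.5 K. Constrained thermal stress σ = E·α·ΔT = 123.8×10³ MPa × 1.05×10⁻⁶ × 255.5 = 33.2 MPa (compressive).
Compare to σ_y = 624 MPa: σ < σ_y, so it does not yield.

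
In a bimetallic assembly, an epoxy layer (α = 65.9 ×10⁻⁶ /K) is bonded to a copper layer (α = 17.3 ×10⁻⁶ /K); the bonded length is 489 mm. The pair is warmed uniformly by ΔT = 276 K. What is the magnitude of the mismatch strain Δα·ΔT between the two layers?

0.0134

Δα = |65.9 − 17.3|×10⁻⁶/K = 48.6×10⁻⁶/K.
Mismatch strain = Δα·ΔT = 48.6×10⁻⁶ × 276.0 = 0.0134.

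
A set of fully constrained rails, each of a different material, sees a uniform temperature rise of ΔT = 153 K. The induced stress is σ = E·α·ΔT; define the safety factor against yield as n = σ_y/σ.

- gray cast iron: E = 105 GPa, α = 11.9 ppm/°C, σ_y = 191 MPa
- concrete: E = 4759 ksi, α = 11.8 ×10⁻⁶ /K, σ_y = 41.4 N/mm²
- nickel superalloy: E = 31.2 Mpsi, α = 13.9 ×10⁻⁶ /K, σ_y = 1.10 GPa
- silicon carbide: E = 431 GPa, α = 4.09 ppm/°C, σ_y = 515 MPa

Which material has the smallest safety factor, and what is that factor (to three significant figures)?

concrete, n = 0.699

Per material, after unit conversion:
  gray cast iron: E = 105.0, α = 11.9, σ_y = 191.0 → σ = 191 MPa, n = 0.999
  concrete: E = 32.81, α = 11.8, σ_y = 41.40 → σ = 59.2 MPa, n = 0.699
  nickel superalloy: E = 215.1, α = 13.9, σ_y = 1100 → σ = 457 MPa, n = 2.40
  silicon carbide: E = 431.0, α = 4.09, σ_y = 515.0 → σ = 270 MPa, n = 1.91
Smallest n: concrete with n = 0.699.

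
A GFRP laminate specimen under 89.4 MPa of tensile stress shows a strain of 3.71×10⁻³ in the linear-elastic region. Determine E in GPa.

24.1 GPa

E = σ/ε = 89.4 MPa / 3.71×10⁻³ = 24100 MPa = 24.1 GPa.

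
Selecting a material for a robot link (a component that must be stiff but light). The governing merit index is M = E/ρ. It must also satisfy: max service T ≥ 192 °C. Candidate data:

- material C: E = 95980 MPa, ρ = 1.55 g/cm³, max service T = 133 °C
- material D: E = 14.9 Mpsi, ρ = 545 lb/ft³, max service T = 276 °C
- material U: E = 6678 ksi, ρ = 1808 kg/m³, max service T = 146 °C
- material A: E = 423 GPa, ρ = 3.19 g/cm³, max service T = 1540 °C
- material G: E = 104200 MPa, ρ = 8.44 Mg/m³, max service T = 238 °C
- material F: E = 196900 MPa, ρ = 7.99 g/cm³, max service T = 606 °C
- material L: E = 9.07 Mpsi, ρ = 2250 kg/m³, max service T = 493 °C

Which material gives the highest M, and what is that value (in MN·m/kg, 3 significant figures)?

Screen on constraints: max service T ≥ 192 °C. Survivors: material D, material A, material G, material F, material L.
Putting every candidate on a common basis:
  material D: E = 102.7 GPa, ρ = 8730 kg/m³
  material A: E = 423.0 GPa, ρ = 3190 kg/m³
  material G: E = 104.2 GPa, ρ = 8440 kg/m³
  material F: E = 196.9 GPa, ρ = 7990 kg/m³
  material L: E = 62.54 GPa, ρ = 2250 kg/m³
  material A: M = 133 MN·m/kg
  material L: M = 27.8 MN·m/kg
  material F: M = 24.6 MN·m/kg
  material G: M = 12.3 MN·m/kg
  material D: M = 11.8 MN·m/kg
Highest index: material A.

material A, M = 133 MN·m/kg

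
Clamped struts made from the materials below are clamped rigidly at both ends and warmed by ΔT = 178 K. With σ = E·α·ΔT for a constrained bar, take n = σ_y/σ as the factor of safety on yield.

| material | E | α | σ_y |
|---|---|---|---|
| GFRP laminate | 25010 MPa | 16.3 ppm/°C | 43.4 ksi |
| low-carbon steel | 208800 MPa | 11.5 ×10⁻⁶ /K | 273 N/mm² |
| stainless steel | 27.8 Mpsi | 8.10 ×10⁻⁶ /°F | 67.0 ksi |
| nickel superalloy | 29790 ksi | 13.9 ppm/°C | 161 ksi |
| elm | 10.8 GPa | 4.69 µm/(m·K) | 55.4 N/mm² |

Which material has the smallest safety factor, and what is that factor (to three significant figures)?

In consistent units (E in GPa, α in ×10⁻⁶/K, σ_y in MPa):
  GFRP laminate: E = 25.01, α = 16.3, σ_y = 299.2 → σ = 72.6 MPa, n = 4.12
  low-carbon steel: E = 208.8, α = 11.5, σ_y = 273.0 → σ = 427 MPa, n = 0.639
  stainless steel: E = 191.7, α = 14.6, σ_y = 461.9 → σ = 497 MPa, n = 0.929
  nickel superalloy: E = 205.4, α = 13.9, σ_y = 1110 → σ = 508 MPa, n = 2.18
  elm: E = 10.80, α = 4.69, σ_y = 55.40 → σ = 9.02 MPa, n = 6.14
Smallest n: low-carbon steel with n = 0.639.

low-carbon steel, n = 0.639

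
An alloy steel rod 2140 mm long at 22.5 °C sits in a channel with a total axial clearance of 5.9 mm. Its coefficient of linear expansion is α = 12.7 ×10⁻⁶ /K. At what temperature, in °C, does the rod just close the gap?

240 °C

α·L₀·ΔT = 5.9 mm ⇒ ΔT = 5.9 / (12.7×10⁻⁶ × 2140.0) = 217.1 K.
T = 22.5 + 217.1 = 239.6 °C.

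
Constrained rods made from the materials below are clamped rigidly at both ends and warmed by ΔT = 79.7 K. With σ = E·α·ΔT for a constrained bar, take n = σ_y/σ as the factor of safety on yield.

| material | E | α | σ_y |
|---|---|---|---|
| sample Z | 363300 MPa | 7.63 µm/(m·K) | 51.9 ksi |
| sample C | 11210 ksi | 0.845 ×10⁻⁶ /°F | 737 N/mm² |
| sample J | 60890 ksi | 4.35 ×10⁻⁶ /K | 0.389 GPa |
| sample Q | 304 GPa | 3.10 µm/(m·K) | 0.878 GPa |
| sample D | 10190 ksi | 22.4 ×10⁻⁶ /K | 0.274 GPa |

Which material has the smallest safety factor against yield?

With everything in SI (GPa, ×10⁻⁶/K, MPa):
  sample Z: E = 363.3, α = 7.63, σ_y = 357.8 → σ = 221 MPa, n = 1.62
  sample C: E = 77.29, α = 1.52, σ_y = 737.0 → σ = 9.37 MPa, n = 78.7
  sample J: E = 419.8, α = 4.35, σ_y = 389.0 → σ = 146 MPa, n = 2.67
  sample Q: E = 304.0, α = 3.10, σ_y = 878.0 → σ = 75.1 MPa, n = 11.7
  sample D: E = 70.26, α = 22.4, σ_y = 274.0 → σ = 125 MPa, n = 2.18
Smallest n: sample Z with n = 1.62.

sample Z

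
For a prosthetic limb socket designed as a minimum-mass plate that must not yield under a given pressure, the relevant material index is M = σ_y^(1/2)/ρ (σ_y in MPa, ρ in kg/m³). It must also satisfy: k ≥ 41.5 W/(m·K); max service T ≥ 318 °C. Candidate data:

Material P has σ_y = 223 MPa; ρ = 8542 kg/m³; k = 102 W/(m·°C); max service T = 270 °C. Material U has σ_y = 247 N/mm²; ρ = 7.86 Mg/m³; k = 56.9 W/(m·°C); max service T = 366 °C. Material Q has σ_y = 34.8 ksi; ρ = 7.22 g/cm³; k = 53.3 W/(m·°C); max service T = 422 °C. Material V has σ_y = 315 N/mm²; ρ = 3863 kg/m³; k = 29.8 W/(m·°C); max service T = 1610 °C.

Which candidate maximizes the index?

Screen on constraints: k ≥ 41.5 W/(m·K); max service T ≥ 318 °C. Survivors: material U, material Q.
After converting to SI:
  material U: σ_y = 247.0 MPa, ρ = 7860 kg/m³
  material Q: σ_y = 239.9 MPa, ρ = 7220 kg/m³
  material Q: M = 2.15×10⁻³
  material U: M = 2.00×10⁻³
Highest index: material Q.

material Q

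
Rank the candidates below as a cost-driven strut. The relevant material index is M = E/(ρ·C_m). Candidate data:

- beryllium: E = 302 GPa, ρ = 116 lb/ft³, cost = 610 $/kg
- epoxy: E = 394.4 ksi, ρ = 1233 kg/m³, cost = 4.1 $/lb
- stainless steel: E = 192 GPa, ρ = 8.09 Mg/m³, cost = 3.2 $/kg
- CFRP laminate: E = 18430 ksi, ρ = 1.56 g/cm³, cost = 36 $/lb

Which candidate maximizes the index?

stainless steel

After converting to SI:
  beryllium: E = 302.0 GPa, ρ = 1858 kg/m³, cost = 610.0 $/kg
  epoxy: E = 2.719 GPa, ρ = 1233 kg/m³, cost = 9.039 $/kg
  stainless steel: E = 192.0 GPa, ρ = 8090 kg/m³, cost = 3.200 $/kg
  CFRP laminate: E = 127.1 GPa, ρ = 1560 kg/m³, cost = 79.37 $/kg
  stainless steel: M = 7.42 MN·m per $
  CFRP laminate: M = 1.03 MN·m per $
  beryllium: M = 0.266 MN·m per $
  epoxy: M = 0.244 MN·m per $
Highest index: stainless steel.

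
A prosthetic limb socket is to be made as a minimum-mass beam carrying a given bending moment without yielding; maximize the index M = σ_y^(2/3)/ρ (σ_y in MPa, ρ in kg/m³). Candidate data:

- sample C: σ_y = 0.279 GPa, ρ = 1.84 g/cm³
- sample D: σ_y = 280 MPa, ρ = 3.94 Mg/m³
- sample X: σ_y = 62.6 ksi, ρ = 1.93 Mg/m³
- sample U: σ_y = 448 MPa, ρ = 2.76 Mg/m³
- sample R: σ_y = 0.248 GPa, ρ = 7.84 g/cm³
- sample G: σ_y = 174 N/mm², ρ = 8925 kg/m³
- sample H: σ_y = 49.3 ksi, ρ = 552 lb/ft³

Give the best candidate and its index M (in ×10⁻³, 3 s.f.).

sample X, M = 29.6×10⁻³

Convert each candidate to consistent units, then evaluate M:
  sample C: σ_y = 279.0 MPa, ρ = 1840 kg/m³
  sample D: σ_y = 280.0 MPa, ρ = 3940 kg/m³
  sample X: σ_y = 431.6 MPa, ρ = 1930 kg/m³
  sample U: σ_y = 448.0 MPa, ρ = 2760 kg/m³
  sample R: σ_y = 248.0 MPa, ρ = 7840 kg/m³
  sample G: σ_y = 174.0 MPa, ρ = 8925 kg/m³
  sample H: σ_y = 339.9 MPa, ρ = 8842 kg/m³
  sample X: M = 29.6×10⁻³
  sample C: M = 23.2×10⁻³
  sample U: M = 21.2×10⁻³
  sample D: M = 10.9×10⁻³
  sample H: M = 5.51×10⁻³
  sample R: M = 5.03×10⁻³
  sample G: M = 3.49×10⁻³
The maximum is for sample X.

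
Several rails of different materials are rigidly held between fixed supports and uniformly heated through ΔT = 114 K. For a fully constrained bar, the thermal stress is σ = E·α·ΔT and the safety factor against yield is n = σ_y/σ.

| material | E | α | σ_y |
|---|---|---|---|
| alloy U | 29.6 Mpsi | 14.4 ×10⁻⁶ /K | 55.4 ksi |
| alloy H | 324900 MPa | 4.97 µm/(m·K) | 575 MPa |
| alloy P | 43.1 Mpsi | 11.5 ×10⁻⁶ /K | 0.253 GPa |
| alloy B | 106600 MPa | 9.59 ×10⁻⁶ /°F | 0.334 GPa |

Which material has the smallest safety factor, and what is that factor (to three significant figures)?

In consistent units (E in GPa, α in ×10⁻⁶/K, σ_y in MPa):
  alloy U: E = 204.1, α = 14.4, σ_y = 382.0 → σ = 335 MPa, n = 1.14
  alloy H: E = 324.9, α = 4.97, σ_y = 575.0 → σ = 184 MPa, n = 3.12
  alloy P: E = 297.2, α = 11.5, σ_y = 253.0 → σ = 390 MPa, n = 0.649
  alloy B: E = 106.6, α = 17.3, σ_y = 334.0 → σ = 210 MPa, n = 1.59
Smallest n: alloy P with n = 0.649.

alloy P, n = 0.649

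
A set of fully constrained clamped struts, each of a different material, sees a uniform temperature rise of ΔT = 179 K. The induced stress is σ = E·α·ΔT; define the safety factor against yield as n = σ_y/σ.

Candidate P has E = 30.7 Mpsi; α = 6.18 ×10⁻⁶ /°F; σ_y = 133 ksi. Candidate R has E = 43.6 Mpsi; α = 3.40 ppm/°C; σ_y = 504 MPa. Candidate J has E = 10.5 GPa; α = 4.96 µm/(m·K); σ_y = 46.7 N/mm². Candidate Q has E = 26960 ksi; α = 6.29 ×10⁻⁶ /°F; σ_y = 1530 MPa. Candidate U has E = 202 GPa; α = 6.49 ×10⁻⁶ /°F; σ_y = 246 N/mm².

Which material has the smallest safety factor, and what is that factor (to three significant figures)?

Converting E to GPa, α to ×10⁻⁶/K, σ_y to MPa, then σ and n for each:
  candidate P: E = 211.7, α = 11.1, σ_y = 917.0 → σ = 421 MPa, n = 2.18
  candidate R: E = 300.6, α = 3.40, σ_y = 504.0 → σ = 183 MPa, n = 2.75
  candidate J: E = 10.50, α = 4.96, σ_y = 46.70 → σ = 9.32 MPa, n = 5.01
  candidate Q: E = 185.9, α = 11.3, σ_y = 1530 → σ = 377 MPa, n = 4.06
  candidate U: E = 202.0, α = 11.7, σ_y = 246.0 → σ = 422 MPa, n = 0.582
Candidate U has the lowest safety factor, n = 0.582.

candidate U, n = 0.582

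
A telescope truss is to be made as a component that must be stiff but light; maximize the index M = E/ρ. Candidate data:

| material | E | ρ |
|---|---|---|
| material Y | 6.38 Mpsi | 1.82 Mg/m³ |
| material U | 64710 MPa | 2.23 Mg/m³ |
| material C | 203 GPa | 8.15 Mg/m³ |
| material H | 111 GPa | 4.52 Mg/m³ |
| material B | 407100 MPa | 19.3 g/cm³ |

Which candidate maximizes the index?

Convert each candidate to consistent units, then evaluate M:
  material Y: E = 43.99 GPa, ρ = 1820 kg/m³
  material U: E = 64.71 GPa, ρ = 2230 kg/m³
  material C: E = 203.0 GPa, ρ = 8150 kg/m³
  material H: E = 111.0 GPa, ρ = 4520 kg/m³
  material B: E = 407.1 GPa, ρ = 19300 kg/m³
  material U: M = 29.0 MN·m/kg
  material C: M = 24.9 MN·m/kg
  material H: M = 24.6 MN·m/kg
  material Y: M = 24.2 MN·m/kg
  material B: M = 21.1 MN·m/kg
Highest index: material U.

material U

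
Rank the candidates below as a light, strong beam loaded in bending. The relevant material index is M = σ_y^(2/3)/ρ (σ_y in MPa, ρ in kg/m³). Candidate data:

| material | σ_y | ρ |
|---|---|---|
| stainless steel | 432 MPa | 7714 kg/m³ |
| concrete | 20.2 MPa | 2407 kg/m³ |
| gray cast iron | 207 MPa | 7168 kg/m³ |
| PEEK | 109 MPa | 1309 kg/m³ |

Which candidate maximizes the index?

PEEK

Per-candidate index values:
  PEEK: M = 17.4×10⁻³
  stainless steel: M = 7.41×10⁻³
  gray cast iron: M = 4.88×10⁻³
  concrete: M = 3.08×10⁻³
The maximum is for PEEK.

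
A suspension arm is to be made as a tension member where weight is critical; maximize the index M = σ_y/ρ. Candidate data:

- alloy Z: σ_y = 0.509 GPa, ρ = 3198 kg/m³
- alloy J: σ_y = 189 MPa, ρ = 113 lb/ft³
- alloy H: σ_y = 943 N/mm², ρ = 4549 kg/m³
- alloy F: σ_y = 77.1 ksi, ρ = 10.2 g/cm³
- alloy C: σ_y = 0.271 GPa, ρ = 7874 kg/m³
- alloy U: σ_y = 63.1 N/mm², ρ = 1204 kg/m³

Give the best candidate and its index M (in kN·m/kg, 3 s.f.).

alloy H, M = 207 kN·m/kg

Convert each candidate to consistent units, then evaluate M:
  alloy Z: σ_y = 509.0 MPa, ρ = 3198 kg/m³
  alloy J: σ_y = 189.0 MPa, ρ = 1810 kg/m³
  alloy H: σ_y = 943.0 MPa, ρ = 4549 kg/m³
  alloy F: σ_y = 531.6 MPa, ρ = 10200 kg/m³
  alloy C: σ_y = 271.0 MPa, ρ = 7874 kg/m³
  alloy U: σ_y = 63.10 MPa, ρ = 1204 kg/m³
  alloy H: M = 207 kN·m/kg
  alloy Z: M = 159 kN·m/kg
  alloy J: M = 104 kN·m/kg
  alloy U: M = 52.4 kN·m/kg
  alloy F: M = 52.1 kN·m/kg
  alloy C: M = 34.4 kN·m/kg
Alloy H ranks first.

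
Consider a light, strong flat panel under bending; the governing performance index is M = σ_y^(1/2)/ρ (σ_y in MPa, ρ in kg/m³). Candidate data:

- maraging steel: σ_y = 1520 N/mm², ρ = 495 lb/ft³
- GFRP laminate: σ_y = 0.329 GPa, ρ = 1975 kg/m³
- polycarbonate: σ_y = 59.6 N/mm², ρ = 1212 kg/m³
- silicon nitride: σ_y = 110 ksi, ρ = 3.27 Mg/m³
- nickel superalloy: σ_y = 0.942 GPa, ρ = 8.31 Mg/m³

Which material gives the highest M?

GFRP laminate

Normalizing units and computing the index:
  maraging steel: σ_y = 1520 MPa, ρ = 7929 kg/m³
  GFRP laminate: σ_y = 329.0 MPa, ρ = 1975 kg/m³
  polycarbonate: σ_y = 59.60 MPa, ρ = 1212 kg/m³
  silicon nitride: σ_y = 758.4 MPa, ρ = 3270 kg/m³
  nickel superalloy: σ_y = 942.0 MPa, ρ = 8310 kg/m³
  GFRP laminate: M = 9.18×10⁻³
  silicon nitride: M = 8.42×10⁻³
  polycarbonate: M = 6.37×10⁻³
  maraging steel: M = 4.92×10⁻³
  nickel superalloy: M = 3.69×10⁻³
The maximum is for GFRP laminate.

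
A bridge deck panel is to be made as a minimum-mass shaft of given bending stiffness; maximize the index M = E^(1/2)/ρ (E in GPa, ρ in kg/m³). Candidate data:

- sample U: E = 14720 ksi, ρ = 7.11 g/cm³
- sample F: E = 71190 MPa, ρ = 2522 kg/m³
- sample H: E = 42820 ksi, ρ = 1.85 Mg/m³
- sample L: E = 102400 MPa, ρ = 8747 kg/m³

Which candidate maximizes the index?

Convert each candidate to consistent units, then evaluate M:
  sample U: E = 101.5 GPa, ρ = 7110 kg/m³
  sample F: E = 71.19 GPa, ρ = 2522 kg/m³
  sample H: E = 295.2 GPa, ρ = 1850 kg/m³
  sample L: E = 102.4 GPa, ρ = 8747 kg/m³
  sample H: M = 9.29×10⁻³
  sample F: M = 3.35×10⁻³
  sample U: M = 1.42×10⁻³
  sample L: M = 1.16×10⁻³
Sample H has the largest M.

sample H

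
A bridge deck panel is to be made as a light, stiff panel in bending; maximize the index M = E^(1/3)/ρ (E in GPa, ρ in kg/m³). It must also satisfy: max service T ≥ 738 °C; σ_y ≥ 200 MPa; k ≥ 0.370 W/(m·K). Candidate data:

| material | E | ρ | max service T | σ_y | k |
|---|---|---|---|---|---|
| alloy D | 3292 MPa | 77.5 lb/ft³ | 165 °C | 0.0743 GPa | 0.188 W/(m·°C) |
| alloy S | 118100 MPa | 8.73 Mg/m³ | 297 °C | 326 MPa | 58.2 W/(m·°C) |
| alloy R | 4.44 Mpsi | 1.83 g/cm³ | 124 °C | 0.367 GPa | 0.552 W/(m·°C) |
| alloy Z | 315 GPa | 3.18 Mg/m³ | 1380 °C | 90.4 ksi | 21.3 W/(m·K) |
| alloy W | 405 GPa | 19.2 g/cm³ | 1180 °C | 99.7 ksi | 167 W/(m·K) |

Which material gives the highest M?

Screen on constraints: max service T ≥ 738 °C; σ_y ≥ 200 MPa; k ≥ 0.370 W/(m·K). Survivors: alloy Z, alloy W.
Normalizing units and computing the index:
  alloy Z: E = 315.0 GPa, ρ = 3180 kg/m³
  alloy W: E = 405.0 GPa, ρ = 19200 kg/m³
  alloy Z: M = 2.14×10⁻³
  alloy W: M = 0.385×10⁻³
The maximum is for alloy Z.

alloy Z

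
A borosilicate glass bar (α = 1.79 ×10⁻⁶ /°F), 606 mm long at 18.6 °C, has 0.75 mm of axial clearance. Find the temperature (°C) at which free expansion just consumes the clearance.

α = 1.79×10⁻⁶/°F × 9/5 = 3.22×10⁻⁶/K.
α·L₀·ΔT = 0.75 mm ⇒ ΔT = 0.75 / (3.22×10⁻⁶ × 606.0) = 384.1 K.
T = 18.6 + 384.1 = 402.7 °C.

403 °C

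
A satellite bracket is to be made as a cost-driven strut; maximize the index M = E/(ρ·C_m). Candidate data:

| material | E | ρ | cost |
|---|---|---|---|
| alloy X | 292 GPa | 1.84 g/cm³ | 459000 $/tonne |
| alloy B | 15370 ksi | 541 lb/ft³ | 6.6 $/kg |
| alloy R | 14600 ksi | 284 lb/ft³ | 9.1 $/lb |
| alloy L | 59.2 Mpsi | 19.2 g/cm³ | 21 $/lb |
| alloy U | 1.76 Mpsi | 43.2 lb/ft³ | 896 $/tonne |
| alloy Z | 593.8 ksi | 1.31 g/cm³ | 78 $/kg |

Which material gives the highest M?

Normalizing units and computing the index:
  alloy X: E = 292.0 GPa, ρ = 1840 kg/m³, cost = 459.0 $/kg
  alloy B: E = 106.0 GPa, ρ = 8666 kg/m³, cost = 6.600 $/kg
  alloy R: E = 100.7 GPa, ρ = 4549 kg/m³, cost = 20.06 $/kg
  alloy L: E = 408.2 GPa, ρ = 19200 kg/m³, cost = 46.30 $/kg
  alloy U: E = 12.13 GPa, ρ = 692.0 kg/m³, cost = 0.8960 $/kg
  alloy Z: E = 4.094 GPa, ρ = 1310 kg/m³, cost = 78.00 $/kg
  alloy U: M = 19.6 MN·m per $
  alloy B: M = 1.85 MN·m per $
  alloy R: M = 1.10 MN·m per $
  alloy L: M = 0.459 MN·m per $
  alloy X: M = 0.346 MN·m per $
  alloy Z: M = 0.0401 MN·m per $
Highest index: alloy U.

alloy U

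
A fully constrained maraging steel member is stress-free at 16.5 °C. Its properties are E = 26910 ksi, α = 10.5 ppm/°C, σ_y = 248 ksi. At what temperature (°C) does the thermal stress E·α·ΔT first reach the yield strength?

894 °C

E = 26910 ksi = 185.5 GPa.
σ_y = 248 ksi = 1710 MPa.
E·α·ΔT = 1710 MPa ⇒ ΔT = 1710 / (185.5×10³ × 10.5×10⁻⁶) = 877.7 K.
T = 16.5 + 877.7 = 894.2 °C.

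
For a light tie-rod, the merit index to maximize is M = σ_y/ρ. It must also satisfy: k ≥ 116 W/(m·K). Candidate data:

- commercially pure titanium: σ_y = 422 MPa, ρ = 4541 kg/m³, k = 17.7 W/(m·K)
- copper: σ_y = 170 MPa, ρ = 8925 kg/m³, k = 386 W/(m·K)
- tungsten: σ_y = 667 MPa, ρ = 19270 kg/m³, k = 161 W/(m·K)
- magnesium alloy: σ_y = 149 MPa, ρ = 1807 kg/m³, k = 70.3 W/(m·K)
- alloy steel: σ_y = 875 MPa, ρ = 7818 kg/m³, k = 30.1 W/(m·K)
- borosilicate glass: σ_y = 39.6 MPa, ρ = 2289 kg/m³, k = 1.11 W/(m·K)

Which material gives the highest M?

tungsten

Screen on constraints: k ≥ 116 W/(m·K). Survivors: copper, tungsten.
Computing M directly (units already consistent):
  tungsten: M = 34.6 kN·m/kg
  copper: M = 19.0 kN·m/kg
The maximum is for tungsten.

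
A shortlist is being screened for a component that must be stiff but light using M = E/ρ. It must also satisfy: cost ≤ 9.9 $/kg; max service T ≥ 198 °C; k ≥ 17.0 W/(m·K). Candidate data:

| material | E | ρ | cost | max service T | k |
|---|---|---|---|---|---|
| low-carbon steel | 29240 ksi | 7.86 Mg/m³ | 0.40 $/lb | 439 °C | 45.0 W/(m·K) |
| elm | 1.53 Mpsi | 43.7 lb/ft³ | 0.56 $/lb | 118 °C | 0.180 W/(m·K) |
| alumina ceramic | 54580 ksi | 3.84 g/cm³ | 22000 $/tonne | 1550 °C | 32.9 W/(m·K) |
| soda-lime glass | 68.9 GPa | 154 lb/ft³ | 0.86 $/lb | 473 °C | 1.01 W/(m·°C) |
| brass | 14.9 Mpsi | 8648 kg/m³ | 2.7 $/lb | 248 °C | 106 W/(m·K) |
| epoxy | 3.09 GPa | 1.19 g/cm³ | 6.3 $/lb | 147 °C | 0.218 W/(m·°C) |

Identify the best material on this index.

low-carbon steel

Screen on constraints: cost ≤ 9.9 $/kg; max service T ≥ 198 °C; k ≥ 17.0 W/(m·K). Survivors: low-carbon steel, brass.
In SI units:
  low-carbon steel: E = 201.6 GPa, ρ = 7860 kg/m³
  brass: E = 102.7 GPa, ρ = 8648 kg/m³
  low-carbon steel: M = 25.6 MN·m/kg
  brass: M = 11.9 MN·m/kg
Low-carbon steel has the largest M.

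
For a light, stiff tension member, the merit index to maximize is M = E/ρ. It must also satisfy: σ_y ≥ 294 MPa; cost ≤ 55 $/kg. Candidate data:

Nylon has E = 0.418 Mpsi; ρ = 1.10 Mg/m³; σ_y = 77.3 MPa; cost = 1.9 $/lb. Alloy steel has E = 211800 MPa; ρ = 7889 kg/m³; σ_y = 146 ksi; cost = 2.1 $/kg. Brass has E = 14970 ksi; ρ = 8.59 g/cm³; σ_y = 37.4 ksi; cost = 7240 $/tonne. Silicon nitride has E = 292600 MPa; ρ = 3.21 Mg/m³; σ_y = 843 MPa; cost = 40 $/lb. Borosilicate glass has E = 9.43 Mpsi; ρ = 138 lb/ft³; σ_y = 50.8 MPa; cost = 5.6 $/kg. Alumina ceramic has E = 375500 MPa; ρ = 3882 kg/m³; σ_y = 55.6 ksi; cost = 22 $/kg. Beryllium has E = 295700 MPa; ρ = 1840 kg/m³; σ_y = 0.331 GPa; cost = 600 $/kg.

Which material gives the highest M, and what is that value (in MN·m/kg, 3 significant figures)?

alumina ceramic, M = 96.7 MN·m/kg

Screen on constraints: σ_y ≥ 294 MPa; cost ≤ 55 $/kg. Survivors: alloy steel, alumina ceramic.
Putting every candidate on a common basis:
  alloy steel: E = 211.8 GPa, ρ = 7889 kg/m³
  alumina ceramic: E = 375.5 GPa, ρ = 3882 kg/m³
  alumina ceramic: M = 96.7 MN·m/kg
  alloy steel: M = 26.8 MN·m/kg
Alumina ceramic ranks first.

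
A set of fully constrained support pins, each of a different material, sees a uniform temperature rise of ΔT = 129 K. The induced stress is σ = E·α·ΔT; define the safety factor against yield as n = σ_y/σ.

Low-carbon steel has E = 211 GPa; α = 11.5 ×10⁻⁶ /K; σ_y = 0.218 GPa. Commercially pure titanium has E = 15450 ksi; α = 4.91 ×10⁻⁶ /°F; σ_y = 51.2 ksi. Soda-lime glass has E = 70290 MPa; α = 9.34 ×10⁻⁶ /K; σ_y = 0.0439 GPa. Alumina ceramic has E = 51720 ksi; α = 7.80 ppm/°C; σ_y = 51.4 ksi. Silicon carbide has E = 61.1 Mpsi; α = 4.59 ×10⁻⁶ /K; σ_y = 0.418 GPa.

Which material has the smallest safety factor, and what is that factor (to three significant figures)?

In consistent units (E in GPa, α in ×10⁻⁶/K, σ_y in MPa):
  low-carbon steel: E = 211.0, α = 11.5, σ_y = 218.0 → σ = 313 MPa, n = 0.696
  commercially pure titanium: E = 106.5, α = 8.84, σ_y = 353.0 → σ = 121 MPa, n = 2.91
  soda-lime glass: E = 70.29, α = 9.34, σ_y = 43.90 → σ = 84.7 MPa, n = 0.518
  alumina ceramic: E = 356.6, α = 7.80, σ_y = 354.4 → σ = 359 MPa, n = 0.988
  silicon carbide: E = 421.3, α = 4.59, σ_y = 418.0 → σ = 249 MPa, n = 1.68
The minimum is soda-lime glass at n = 0.518.

soda-lime glass, n = 0.518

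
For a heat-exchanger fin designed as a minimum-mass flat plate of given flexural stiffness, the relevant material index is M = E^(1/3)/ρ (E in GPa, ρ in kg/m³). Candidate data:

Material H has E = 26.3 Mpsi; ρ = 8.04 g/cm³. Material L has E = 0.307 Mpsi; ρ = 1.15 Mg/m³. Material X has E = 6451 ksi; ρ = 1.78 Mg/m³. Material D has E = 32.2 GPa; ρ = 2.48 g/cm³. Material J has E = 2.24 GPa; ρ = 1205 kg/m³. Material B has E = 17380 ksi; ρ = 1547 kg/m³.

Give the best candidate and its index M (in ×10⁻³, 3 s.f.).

Normalizing units and computing the index:
  material H: E = 181.3 GPa, ρ = 8040 kg/m³
  material L: E = 2.117 GPa, ρ = 1150 kg/m³
  material X: E = 44.48 GPa, ρ = 1780 kg/m³
  material D: E = 32.20 GPa, ρ = 2480 kg/m³
  material J: E = 2.240 GPa, ρ = 1205 kg/m³
  material B: E = 119.8 GPa, ρ = 1547 kg/m³
  material B: M = 3.19×10⁻³
  material X: M = 1.99×10⁻³
  material D: M = 1.28×10⁻³
  material L: M = 1.12×10⁻³
  material J: M = 1.09×10⁻³
  material H: M = 0.704×10⁻³
Highest index: material B.

material B, M = 3.19×10⁻³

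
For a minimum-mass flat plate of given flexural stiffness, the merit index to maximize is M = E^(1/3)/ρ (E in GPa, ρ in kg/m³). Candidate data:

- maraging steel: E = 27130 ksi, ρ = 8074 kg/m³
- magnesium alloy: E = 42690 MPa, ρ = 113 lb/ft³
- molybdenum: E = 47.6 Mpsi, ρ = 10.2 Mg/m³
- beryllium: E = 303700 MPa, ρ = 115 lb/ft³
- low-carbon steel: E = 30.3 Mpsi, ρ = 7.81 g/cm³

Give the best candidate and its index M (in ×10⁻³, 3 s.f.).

beryllium, M = 3.65×10⁻³

After converting to SI:
  maraging steel: E = 187.1 GPa, ρ = 8074 kg/m³
  magnesium alloy: E = 42.69 GPa, ρ = 1810 kg/m³
  molybdenum: E = 328.2 GPa, ρ = 10200 kg/m³
  beryllium: E = 303.7 GPa, ρ = 1842 kg/m³
  low-carbon steel: E = 208.9 GPa, ρ = 7810 kg/m³
  beryllium: M = 3.65×10⁻³
  magnesium alloy: M = 1.93×10⁻³
  low-carbon steel: M = 0.760×10⁻³
  maraging steel: M = 0.708×10⁻³
  molybdenum: M = 0.676×10⁻³
Highest index: beryllium.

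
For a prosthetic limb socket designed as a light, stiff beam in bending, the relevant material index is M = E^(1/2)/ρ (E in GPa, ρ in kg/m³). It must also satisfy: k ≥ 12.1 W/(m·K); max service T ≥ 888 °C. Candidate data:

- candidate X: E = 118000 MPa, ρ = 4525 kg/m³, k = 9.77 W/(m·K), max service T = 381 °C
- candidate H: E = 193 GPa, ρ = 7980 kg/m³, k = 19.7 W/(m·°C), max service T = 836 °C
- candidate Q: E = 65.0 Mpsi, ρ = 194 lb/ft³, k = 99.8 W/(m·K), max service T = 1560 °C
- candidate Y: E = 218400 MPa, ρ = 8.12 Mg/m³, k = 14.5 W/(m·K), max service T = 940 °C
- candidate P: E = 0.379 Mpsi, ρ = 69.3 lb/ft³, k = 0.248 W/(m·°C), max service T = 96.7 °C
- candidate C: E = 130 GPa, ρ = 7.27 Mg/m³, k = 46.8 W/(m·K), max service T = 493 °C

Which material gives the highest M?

Screen on constraints: k ≥ 12.1 W/(m·K); max service T ≥ 888 °C. Survivors: candidate Q, candidate Y.
After converting to SI:
  candidate Q: E = 448.2 GPa, ρ = 3108 kg/m³
  candidate Y: E = 218.4 GPa, ρ = 8120 kg/m³
  candidate Q: M = 6.81×10⁻³
  candidate Y: M = 1.82×10⁻³
Candidate Q has the largest M.

candidate Q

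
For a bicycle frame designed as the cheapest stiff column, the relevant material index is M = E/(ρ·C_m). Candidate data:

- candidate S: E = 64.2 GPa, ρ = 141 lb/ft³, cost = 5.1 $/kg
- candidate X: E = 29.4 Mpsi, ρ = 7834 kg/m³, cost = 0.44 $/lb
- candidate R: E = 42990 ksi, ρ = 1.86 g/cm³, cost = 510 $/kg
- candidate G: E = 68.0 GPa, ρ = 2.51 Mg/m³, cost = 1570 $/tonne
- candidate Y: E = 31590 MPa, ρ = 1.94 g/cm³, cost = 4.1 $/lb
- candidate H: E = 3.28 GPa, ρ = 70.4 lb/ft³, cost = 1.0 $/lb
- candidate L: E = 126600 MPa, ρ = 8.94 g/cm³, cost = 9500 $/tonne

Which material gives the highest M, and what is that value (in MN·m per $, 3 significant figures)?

candidate X, M = 26.7 MN·m per $

Putting every candidate on a common basis:
  candidate S: E = 64.20 GPa, ρ = 2259 kg/m³, cost = 5.100 $/kg
  candidate X: E = 202.7 GPa, ρ = 7834 kg/m³, cost = 0.9700 $/kg
  candidate R: E = 296.4 GPa, ρ = 1860 kg/m³, cost = 510.0 $/kg
  candidate G: E = 68.00 GPa, ρ = 2510 kg/m³, cost = 1.570 $/kg
  candidate Y: E = 31.59 GPa, ρ = 1940 kg/m³, cost = 9.039 $/kg
  candidate H: E = 3.280 GPa, ρ = 1128 kg/m³, cost = 2.205 $/kg
  candidate L: E = 126.6 GPa, ρ = 8940 kg/m³, cost = 9.500 $/kg
  candidate X: M = 26.7 MN·m per $
  candidate G: M = 17.3 MN·m per $
  candidate S: M = 5.57 MN·m per $
  candidate Y: M = 1.80 MN·m per $
  candidate L: M = 1.49 MN·m per $
  candidate H: M = 1.32 MN·m per $
  candidate R: M = 0.312 MN·m per $
Candidate X ranks first.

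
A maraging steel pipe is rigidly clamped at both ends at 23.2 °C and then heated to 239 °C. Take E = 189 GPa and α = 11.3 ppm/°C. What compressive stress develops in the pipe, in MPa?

ΔT = 215.8 K. Constrained thermal stress σ = E·α·ΔT = 189.0×10³ MPa × 11.3×10⁻⁶ × 215.8 = 461 MPa (compressive).

461 MPa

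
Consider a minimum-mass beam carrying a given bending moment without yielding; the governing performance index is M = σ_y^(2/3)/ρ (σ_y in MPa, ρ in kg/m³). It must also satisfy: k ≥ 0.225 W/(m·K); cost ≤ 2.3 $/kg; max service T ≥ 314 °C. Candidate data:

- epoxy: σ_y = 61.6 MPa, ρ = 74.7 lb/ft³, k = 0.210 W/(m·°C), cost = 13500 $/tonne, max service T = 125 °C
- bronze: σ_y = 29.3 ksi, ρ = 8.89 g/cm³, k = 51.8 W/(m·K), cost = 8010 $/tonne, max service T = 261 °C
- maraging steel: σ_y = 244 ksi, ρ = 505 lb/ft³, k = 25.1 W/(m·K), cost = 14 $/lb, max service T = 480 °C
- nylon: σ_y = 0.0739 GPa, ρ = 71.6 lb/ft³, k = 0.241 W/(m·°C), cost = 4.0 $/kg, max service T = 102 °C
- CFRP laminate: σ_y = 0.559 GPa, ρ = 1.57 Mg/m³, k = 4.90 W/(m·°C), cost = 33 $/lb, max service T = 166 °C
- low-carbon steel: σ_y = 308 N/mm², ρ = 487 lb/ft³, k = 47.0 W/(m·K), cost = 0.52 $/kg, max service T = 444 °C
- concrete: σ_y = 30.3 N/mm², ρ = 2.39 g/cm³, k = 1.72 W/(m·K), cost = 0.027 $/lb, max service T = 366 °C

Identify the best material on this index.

low-carbon steel

Screen on constraints: k ≥ 0.225 W/(m·K); cost ≤ 2.3 $/kg; max service T ≥ 314 °C. Survivors: low-carbon steel, concrete.
Normalizing units and computing the index:
  low-carbon steel: σ_y = 308.0 MPa, ρ = 7801 kg/m³
  concrete: σ_y = 30.30 MPa, ρ = 2390 kg/m³
  low-carbon steel: M = 5.85×10⁻³
  concrete: M = 4.07×10⁻³
Low-carbon steel ranks first.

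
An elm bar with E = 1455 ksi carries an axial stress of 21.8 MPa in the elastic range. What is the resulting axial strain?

E = 1455 ksi = 10.03 GPa = 10030 MPa.
ε = σ/E = 21.8 / 10030 = 2.17×10⁻³.

2.17×10⁻³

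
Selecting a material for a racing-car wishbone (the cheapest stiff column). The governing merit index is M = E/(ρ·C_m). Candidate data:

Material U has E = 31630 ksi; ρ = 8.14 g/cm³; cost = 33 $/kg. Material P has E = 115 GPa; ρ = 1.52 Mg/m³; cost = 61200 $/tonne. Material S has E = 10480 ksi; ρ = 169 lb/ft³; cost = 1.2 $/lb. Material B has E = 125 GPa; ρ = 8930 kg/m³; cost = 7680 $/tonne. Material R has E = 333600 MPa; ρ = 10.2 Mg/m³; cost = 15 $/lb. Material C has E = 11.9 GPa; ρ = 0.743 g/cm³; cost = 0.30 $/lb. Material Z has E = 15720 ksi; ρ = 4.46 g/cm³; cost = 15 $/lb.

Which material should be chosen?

In SI units:
  material U: E = 218.1 GPa, ρ = 8140 kg/m³, cost = 33.00 $/kg
  material P: E = 115.0 GPa, ρ = 1520 kg/m³, cost = 61.20 $/kg
  material S: E = 72.26 GPa, ρ = 2707 kg/m³, cost = 2.646 $/kg
  material B: E = 125.0 GPa, ρ = 8930 kg/m³, cost = 7.680 $/kg
  material R: E = 333.6 GPa, ρ = 10200 kg/m³, cost = 33.07 $/kg
  material C: E = 11.90 GPa, ρ = 743.0 kg/m³, cost = 0.6614 $/kg
  material Z: E = 108.4 GPa, ρ = 4460 kg/m³, cost = 33.07 $/kg
  material C: M = 24.2 MN·m per $
  material S: M = 10.1 MN·m per $
  material B: M = 1.82 MN·m per $
  material P: M = 1.24 MN·m per $
  material R: M = 0.989 MN·m per $
  material U: M = 0.812 MN·m per $
  material Z: M = 0.735 MN·m per $
Material C has the largest M.

material C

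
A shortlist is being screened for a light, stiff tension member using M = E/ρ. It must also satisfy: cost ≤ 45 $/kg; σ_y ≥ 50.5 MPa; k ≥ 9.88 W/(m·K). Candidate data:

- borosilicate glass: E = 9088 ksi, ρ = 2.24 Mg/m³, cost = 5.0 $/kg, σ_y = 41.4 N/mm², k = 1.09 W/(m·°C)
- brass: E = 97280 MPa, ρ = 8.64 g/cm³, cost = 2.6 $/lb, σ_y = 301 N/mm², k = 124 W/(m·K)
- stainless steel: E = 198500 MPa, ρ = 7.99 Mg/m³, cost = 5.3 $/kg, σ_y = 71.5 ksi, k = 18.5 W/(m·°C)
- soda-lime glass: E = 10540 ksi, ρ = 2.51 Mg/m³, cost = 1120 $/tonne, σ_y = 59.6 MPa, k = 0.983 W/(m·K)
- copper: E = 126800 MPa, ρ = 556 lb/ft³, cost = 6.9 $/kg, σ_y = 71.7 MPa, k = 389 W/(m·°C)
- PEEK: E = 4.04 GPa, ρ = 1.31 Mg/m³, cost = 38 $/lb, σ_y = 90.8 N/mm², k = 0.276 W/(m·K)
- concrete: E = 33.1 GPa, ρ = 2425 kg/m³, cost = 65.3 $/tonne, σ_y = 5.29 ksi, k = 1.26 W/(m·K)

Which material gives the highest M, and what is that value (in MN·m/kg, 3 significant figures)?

Screen on constraints: cost ≤ 45 $/kg; σ_y ≥ 50.5 MPa; k ≥ 9.88 W/(m·K). Survivors: brass, stainless steel, copper.
Normalizing units and computing the index:
  brass: E = 97.28 GPa, ρ = 8640 kg/m³
  stainless steel: E = 198.5 GPa, ρ = 7990 kg/m³
  copper: E = 126.8 GPa, ρ = 8906 kg/m³
  stainless steel: M = 24.8 MN·m/kg
  copper: M = 14.2 MN·m/kg
  brass: M = 11.3 MN·m/kg
Stainless steel has the largest M.

stainless steel, M = 24.8 MN·m/kg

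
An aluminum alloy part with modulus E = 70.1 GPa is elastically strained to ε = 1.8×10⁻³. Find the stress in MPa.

126 MPa

σ = E·ε = 70100 MPa × 1.8×10⁻³ = 126 MPa.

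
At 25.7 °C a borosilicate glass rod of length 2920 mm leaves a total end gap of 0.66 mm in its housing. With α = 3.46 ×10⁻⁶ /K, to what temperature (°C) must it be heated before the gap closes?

91.0 °C

α·L₀·ΔT = 0.66 mm ⇒ ΔT = 0.66 / (3.46×10⁻⁶ × 2920.0) = 65.33 K.
T = 25.7 + 65.33 = 91.03 °C.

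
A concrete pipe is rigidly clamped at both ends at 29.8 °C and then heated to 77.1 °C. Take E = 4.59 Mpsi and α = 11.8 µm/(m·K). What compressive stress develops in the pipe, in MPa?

E = 4.59 Mpsi = 31.65 GPa.
ΔT = 47.30 K. Constrained thermal stress σ = E·α·ΔT = 31.65×10³ MPa × 11.8×10⁻⁶ × 47.30 = 17.7 MPa (compressive).

17.7 MPa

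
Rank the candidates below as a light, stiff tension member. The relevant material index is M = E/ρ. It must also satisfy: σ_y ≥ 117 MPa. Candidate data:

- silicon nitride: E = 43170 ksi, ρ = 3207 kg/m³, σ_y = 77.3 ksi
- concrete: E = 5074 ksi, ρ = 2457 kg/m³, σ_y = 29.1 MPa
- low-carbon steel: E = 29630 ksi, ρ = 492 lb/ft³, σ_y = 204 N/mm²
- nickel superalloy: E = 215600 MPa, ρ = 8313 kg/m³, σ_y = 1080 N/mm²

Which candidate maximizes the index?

silicon nitride

Screen on constraints: σ_y ≥ 117 MPa. Survivors: silicon nitride, low-carbon steel, nickel superalloy.
Normalizing units and computing the index:
  silicon nitride: E = 297.6 GPa, ρ = 3207 kg/m³
  low-carbon steel: E = 204.3 GPa, ρ = 7881 kg/m³
  nickel superalloy: E = 215.6 GPa, ρ = 8313 kg/m³
  silicon nitride: M = 92.8 MN·m/kg
  nickel superalloy: M = 25.9 MN·m/kg
  low-carbon steel: M = 25.9 MN·m/kg
Highest index: silicon nitride.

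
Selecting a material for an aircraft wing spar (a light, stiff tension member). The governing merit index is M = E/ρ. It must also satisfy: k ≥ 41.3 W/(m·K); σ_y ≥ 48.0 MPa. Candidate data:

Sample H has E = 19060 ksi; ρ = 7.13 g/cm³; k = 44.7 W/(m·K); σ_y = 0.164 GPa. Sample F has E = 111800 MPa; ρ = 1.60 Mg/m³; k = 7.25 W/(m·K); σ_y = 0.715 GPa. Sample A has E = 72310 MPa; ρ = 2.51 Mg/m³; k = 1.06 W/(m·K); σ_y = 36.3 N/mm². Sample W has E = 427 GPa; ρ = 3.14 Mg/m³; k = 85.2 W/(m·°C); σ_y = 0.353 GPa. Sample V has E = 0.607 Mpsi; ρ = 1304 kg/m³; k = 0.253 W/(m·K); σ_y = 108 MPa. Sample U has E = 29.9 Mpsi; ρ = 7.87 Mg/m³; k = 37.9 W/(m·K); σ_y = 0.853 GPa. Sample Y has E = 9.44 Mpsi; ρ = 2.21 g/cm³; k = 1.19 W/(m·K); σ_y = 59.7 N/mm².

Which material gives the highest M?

sample W

Screen on constraints: k ≥ 41.3 W/(m·K); σ_y ≥ 48.0 MPa. Survivors: sample H, sample W.
After converting to SI:
  sample H: E = 131.4 GPa, ρ = 7130 kg/m³
  sample W: E = 427.0 GPa, ρ = 3140 kg/m³
  sample W: M = 136 MN·m/kg
  sample H: M = 18.4 MN·m/kg
Sample W has the largest M.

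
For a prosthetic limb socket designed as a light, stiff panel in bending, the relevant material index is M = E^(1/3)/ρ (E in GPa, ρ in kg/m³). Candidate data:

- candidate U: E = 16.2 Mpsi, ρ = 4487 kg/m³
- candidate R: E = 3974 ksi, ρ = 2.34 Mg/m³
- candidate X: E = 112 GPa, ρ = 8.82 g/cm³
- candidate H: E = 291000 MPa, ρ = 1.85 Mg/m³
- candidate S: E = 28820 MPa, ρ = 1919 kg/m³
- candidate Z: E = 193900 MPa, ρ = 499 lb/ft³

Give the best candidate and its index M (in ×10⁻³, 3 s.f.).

Normalizing units and computing the index:
  candidate U: E = 111.7 GPa, ρ = 4487 kg/m³
  candidate R: E = 27.40 GPa, ρ = 2340 kg/m³
  candidate X: E = 112.0 GPa, ρ = 8820 kg/m³
  candidate H: E = 291.0 GPa, ρ = 1850 kg/m³
  candidate S: E = 28.82 GPa, ρ = 1919 kg/m³
  candidate Z: E = 193.9 GPa, ρ = 7993 kg/m³
  candidate H: M = 3.58×10⁻³
  candidate S: M = 1.60×10⁻³
  candidate R: M = 1.29×10⁻³
  candidate U: M = 1.07×10⁻³
  candidate Z: M = 0.724×10⁻³
  candidate X: M = 0.547×10⁻³
Candidate H has the largest M.

candidate H, M = 3.58×10⁻³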